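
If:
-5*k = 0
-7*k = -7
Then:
No Solution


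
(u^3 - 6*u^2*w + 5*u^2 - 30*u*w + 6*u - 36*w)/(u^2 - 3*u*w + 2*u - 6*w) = (u^2 - 6*u*w + 3*u - 18*w)/(u - 3*w)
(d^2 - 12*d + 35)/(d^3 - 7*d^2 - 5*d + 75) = (d - 7)/(d^2 - 2*d - 15)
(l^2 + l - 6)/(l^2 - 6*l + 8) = (l + 3)/(l - 4)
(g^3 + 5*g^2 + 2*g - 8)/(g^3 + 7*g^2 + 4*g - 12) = (g + 4)/(g + 6)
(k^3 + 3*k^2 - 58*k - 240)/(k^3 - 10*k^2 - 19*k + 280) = (k + 6)/(k - 7)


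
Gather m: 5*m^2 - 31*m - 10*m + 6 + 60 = 5*m^2 - 41*m + 66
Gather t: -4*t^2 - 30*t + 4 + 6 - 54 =-4*t^2 - 30*t - 44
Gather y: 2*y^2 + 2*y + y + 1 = 2*y^2 + 3*y + 1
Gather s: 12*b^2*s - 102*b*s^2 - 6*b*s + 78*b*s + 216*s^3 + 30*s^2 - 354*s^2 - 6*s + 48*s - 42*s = 216*s^3 + s^2*(-102*b - 324) + s*(12*b^2 + 72*b)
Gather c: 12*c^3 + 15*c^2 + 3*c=12*c^3 + 15*c^2 + 3*c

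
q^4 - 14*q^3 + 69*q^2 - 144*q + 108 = (q - 6)*(q - 3)^2*(q - 2)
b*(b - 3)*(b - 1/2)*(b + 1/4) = b^4 - 13*b^3/4 + 5*b^2/8 + 3*b/8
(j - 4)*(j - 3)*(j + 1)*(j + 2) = j^4 - 4*j^3 - 7*j^2 + 22*j + 24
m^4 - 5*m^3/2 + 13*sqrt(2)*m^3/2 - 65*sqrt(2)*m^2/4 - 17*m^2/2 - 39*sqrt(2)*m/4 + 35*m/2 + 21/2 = (m - 3)*(m + 1/2)*(m - sqrt(2)/2)*(m + 7*sqrt(2))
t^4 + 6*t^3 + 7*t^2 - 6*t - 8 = (t - 1)*(t + 1)*(t + 2)*(t + 4)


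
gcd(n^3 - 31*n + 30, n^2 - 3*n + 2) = n - 1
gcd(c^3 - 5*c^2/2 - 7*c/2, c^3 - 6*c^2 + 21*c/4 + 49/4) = c^2 - 5*c/2 - 7/2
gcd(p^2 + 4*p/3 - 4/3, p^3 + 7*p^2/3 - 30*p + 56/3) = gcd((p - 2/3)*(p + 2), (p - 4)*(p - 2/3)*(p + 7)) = p - 2/3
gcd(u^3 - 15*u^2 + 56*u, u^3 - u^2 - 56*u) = u^2 - 8*u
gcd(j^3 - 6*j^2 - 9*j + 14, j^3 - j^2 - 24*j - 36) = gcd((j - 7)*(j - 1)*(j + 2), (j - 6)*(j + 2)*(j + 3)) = j + 2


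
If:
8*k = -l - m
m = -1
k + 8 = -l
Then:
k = 9/7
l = -65/7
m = -1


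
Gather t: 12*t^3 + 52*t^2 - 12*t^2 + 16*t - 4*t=12*t^3 + 40*t^2 + 12*t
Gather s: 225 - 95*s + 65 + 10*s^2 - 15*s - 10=10*s^2 - 110*s + 280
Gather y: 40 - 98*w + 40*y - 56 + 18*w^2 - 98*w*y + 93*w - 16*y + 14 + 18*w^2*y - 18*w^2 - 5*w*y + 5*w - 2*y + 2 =y*(18*w^2 - 103*w + 22)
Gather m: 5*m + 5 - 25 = 5*m - 20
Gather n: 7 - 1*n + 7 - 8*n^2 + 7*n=-8*n^2 + 6*n + 14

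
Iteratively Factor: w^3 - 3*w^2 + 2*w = (w - 1)*(w^2 - 2*w) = (w - 2)*(w - 1)*(w)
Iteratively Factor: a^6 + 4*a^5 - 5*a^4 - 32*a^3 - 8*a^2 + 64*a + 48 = (a - 2)*(a^5 + 6*a^4 + 7*a^3 - 18*a^2 - 44*a - 24) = (a - 2)*(a + 2)*(a^4 + 4*a^3 - a^2 - 16*a - 12) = (a - 2)*(a + 2)^2*(a^3 + 2*a^2 - 5*a - 6) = (a - 2)^2*(a + 2)^2*(a^2 + 4*a + 3) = (a - 2)^2*(a + 2)^2*(a + 3)*(a + 1)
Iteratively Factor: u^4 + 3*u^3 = (u + 3)*(u^3) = u*(u + 3)*(u^2) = u^2*(u + 3)*(u)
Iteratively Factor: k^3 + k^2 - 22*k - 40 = (k + 2)*(k^2 - k - 20) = (k + 2)*(k + 4)*(k - 5)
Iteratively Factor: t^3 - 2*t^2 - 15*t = (t + 3)*(t^2 - 5*t) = (t - 5)*(t + 3)*(t)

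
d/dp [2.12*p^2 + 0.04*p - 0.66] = 4.24*p + 0.04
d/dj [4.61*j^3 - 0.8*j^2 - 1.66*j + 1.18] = 13.83*j^2 - 1.6*j - 1.66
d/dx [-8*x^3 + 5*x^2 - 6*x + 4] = -24*x^2 + 10*x - 6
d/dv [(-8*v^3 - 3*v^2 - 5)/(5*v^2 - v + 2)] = (-40*v^4 + 16*v^3 - 45*v^2 + 38*v - 5)/(25*v^4 - 10*v^3 + 21*v^2 - 4*v + 4)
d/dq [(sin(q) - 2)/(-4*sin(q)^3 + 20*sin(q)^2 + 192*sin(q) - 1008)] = (sin(q) - cos(2*q) + 27)*cos(q)/(4*(sin(q) - 6)^3*(sin(q) + 7)^2)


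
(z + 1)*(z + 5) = z^2 + 6*z + 5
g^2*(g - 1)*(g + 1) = g^4 - g^2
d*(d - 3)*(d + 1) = d^3 - 2*d^2 - 3*d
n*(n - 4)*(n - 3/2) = n^3 - 11*n^2/2 + 6*n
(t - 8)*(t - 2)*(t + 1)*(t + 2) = t^4 - 7*t^3 - 12*t^2 + 28*t + 32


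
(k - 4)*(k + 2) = k^2 - 2*k - 8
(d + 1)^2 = d^2 + 2*d + 1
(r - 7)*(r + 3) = r^2 - 4*r - 21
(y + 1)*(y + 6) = y^2 + 7*y + 6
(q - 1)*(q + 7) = q^2 + 6*q - 7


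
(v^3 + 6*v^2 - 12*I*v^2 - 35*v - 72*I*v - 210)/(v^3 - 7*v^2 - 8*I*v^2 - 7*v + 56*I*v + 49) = (v^2 + v*(6 - 5*I) - 30*I)/(v^2 - v*(7 + I) + 7*I)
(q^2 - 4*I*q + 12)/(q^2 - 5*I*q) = (q^2 - 4*I*q + 12)/(q*(q - 5*I))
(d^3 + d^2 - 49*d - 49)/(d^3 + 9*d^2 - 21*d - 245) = (d^2 - 6*d - 7)/(d^2 + 2*d - 35)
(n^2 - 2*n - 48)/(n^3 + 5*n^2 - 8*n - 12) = (n - 8)/(n^2 - n - 2)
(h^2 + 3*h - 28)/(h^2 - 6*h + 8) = (h + 7)/(h - 2)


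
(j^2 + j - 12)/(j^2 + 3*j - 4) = (j - 3)/(j - 1)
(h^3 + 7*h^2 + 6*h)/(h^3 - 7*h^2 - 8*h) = (h + 6)/(h - 8)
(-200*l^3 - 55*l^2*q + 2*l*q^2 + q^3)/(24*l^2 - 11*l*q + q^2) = (25*l^2 + 10*l*q + q^2)/(-3*l + q)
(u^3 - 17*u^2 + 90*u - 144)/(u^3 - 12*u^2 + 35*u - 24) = (u - 6)/(u - 1)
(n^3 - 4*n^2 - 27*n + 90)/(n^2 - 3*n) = n - 1 - 30/n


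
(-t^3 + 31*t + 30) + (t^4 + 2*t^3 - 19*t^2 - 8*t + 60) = t^4 + t^3 - 19*t^2 + 23*t + 90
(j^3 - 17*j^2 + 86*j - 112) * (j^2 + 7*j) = j^5 - 10*j^4 - 33*j^3 + 490*j^2 - 784*j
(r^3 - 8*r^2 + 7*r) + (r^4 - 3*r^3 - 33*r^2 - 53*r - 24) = r^4 - 2*r^3 - 41*r^2 - 46*r - 24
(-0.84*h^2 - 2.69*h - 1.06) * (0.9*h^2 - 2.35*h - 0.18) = -0.756*h^4 - 0.447*h^3 + 5.5187*h^2 + 2.9752*h + 0.1908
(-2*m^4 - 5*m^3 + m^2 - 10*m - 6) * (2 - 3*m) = 6*m^5 + 11*m^4 - 13*m^3 + 32*m^2 - 2*m - 12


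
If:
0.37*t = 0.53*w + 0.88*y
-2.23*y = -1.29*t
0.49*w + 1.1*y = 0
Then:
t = 0.00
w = 0.00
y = 0.00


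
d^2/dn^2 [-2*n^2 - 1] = -4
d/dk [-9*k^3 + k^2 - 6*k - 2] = -27*k^2 + 2*k - 6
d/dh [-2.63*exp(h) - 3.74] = -2.63*exp(h)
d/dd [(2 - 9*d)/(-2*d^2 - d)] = 2*(-9*d^2 + 4*d + 1)/(d^2*(4*d^2 + 4*d + 1))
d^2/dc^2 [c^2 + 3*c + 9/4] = 2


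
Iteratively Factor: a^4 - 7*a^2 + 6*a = (a)*(a^3 - 7*a + 6) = a*(a - 1)*(a^2 + a - 6) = a*(a - 1)*(a + 3)*(a - 2)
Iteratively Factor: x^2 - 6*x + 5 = (x - 1)*(x - 5)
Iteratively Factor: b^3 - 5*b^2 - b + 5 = (b - 1)*(b^2 - 4*b - 5) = (b - 5)*(b - 1)*(b + 1)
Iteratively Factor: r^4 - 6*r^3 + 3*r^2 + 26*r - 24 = (r - 4)*(r^3 - 2*r^2 - 5*r + 6) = (r - 4)*(r + 2)*(r^2 - 4*r + 3) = (r - 4)*(r - 1)*(r + 2)*(r - 3)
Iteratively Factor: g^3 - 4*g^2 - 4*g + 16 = (g + 2)*(g^2 - 6*g + 8) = (g - 2)*(g + 2)*(g - 4)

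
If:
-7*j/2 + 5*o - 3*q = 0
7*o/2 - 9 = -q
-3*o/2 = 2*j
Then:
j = -162/145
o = 216/145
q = 549/145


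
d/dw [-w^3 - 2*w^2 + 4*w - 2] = -3*w^2 - 4*w + 4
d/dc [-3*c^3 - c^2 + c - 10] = -9*c^2 - 2*c + 1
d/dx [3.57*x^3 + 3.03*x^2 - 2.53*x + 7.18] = 10.71*x^2 + 6.06*x - 2.53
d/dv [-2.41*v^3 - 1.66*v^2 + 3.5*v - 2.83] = -7.23*v^2 - 3.32*v + 3.5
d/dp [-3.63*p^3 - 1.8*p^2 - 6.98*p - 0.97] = -10.89*p^2 - 3.6*p - 6.98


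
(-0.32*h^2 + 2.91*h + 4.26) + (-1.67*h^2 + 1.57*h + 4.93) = -1.99*h^2 + 4.48*h + 9.19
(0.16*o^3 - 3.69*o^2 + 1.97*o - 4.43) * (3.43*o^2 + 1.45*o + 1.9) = 0.5488*o^5 - 12.4247*o^4 + 1.7106*o^3 - 19.3494*o^2 - 2.6805*o - 8.417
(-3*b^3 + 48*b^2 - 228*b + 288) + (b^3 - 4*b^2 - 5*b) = -2*b^3 + 44*b^2 - 233*b + 288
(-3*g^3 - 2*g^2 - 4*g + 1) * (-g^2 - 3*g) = 3*g^5 + 11*g^4 + 10*g^3 + 11*g^2 - 3*g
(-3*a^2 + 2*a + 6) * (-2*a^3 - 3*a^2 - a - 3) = 6*a^5 + 5*a^4 - 15*a^3 - 11*a^2 - 12*a - 18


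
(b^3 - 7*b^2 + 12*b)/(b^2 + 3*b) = (b^2 - 7*b + 12)/(b + 3)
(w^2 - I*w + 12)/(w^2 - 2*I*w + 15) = (w - 4*I)/(w - 5*I)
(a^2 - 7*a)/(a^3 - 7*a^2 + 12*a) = (a - 7)/(a^2 - 7*a + 12)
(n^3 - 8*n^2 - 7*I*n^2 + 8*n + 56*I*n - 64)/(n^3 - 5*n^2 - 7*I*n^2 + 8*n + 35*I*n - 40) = (n - 8)/(n - 5)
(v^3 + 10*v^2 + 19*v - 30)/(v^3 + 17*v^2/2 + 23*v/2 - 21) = 2*(v + 5)/(2*v + 7)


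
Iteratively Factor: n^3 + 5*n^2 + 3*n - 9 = (n + 3)*(n^2 + 2*n - 3) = (n + 3)^2*(n - 1)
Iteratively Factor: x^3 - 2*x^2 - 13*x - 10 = (x - 5)*(x^2 + 3*x + 2) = (x - 5)*(x + 2)*(x + 1)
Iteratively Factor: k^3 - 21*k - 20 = (k + 1)*(k^2 - k - 20) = (k - 5)*(k + 1)*(k + 4)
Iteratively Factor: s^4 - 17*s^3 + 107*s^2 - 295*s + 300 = (s - 3)*(s^3 - 14*s^2 + 65*s - 100) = (s - 4)*(s - 3)*(s^2 - 10*s + 25) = (s - 5)*(s - 4)*(s - 3)*(s - 5)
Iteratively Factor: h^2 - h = (h)*(h - 1)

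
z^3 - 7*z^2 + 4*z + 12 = (z - 6)*(z - 2)*(z + 1)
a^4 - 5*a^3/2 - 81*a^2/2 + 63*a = a*(a - 7)*(a - 3/2)*(a + 6)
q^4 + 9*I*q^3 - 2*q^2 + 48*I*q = q*(q - 2*I)*(q + 3*I)*(q + 8*I)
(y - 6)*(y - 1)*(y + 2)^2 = y^4 - 3*y^3 - 18*y^2 - 4*y + 24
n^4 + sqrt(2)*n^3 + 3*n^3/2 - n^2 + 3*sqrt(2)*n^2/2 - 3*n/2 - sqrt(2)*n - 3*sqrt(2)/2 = (n - 1)*(n + 1)*(n + 3/2)*(n + sqrt(2))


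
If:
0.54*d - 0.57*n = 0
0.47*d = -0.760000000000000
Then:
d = -1.62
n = -1.53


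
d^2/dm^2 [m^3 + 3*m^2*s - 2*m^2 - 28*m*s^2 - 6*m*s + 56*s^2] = 6*m + 6*s - 4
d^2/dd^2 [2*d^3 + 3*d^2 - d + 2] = 12*d + 6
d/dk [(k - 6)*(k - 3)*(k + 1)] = 3*k^2 - 16*k + 9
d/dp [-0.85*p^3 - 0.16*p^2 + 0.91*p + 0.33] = -2.55*p^2 - 0.32*p + 0.91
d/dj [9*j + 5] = 9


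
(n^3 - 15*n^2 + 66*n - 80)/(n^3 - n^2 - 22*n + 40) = (n^2 - 13*n + 40)/(n^2 + n - 20)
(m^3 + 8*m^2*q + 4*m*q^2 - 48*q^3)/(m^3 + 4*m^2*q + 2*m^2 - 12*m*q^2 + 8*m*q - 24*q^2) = (m + 4*q)/(m + 2)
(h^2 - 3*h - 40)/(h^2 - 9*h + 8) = (h + 5)/(h - 1)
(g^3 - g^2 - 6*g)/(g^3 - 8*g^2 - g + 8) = g*(g^2 - g - 6)/(g^3 - 8*g^2 - g + 8)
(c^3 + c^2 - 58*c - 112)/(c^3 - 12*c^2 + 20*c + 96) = (c + 7)/(c - 6)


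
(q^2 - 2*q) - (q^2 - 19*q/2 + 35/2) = 15*q/2 - 35/2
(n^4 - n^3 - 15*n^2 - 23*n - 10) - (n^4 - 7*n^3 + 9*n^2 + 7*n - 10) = 6*n^3 - 24*n^2 - 30*n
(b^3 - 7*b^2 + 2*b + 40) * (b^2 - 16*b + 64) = b^5 - 23*b^4 + 178*b^3 - 440*b^2 - 512*b + 2560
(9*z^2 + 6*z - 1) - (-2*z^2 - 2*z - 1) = 11*z^2 + 8*z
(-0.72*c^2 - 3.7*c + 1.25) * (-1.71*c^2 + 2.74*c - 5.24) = 1.2312*c^4 + 4.3542*c^3 - 8.5027*c^2 + 22.813*c - 6.55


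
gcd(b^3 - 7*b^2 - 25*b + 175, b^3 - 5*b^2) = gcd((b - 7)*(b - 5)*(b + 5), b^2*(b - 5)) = b - 5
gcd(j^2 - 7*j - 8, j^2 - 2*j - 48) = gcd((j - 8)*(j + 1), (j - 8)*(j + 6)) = j - 8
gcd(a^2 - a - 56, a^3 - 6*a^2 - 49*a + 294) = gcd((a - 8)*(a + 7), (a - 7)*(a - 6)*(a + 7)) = a + 7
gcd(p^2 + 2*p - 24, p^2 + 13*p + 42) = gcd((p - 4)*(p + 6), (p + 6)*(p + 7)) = p + 6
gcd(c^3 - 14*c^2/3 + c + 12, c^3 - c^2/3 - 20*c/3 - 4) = c - 3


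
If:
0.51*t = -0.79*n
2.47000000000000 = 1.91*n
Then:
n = 1.29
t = -2.00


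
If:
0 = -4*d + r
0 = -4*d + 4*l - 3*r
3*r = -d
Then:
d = 0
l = 0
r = 0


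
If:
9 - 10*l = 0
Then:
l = 9/10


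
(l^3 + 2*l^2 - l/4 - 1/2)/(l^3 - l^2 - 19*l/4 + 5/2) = (2*l + 1)/(2*l - 5)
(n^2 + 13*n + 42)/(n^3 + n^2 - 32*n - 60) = (n^2 + 13*n + 42)/(n^3 + n^2 - 32*n - 60)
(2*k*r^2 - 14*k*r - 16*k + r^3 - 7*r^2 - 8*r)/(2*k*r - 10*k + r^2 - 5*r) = (r^2 - 7*r - 8)/(r - 5)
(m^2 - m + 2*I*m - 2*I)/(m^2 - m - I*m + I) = (m + 2*I)/(m - I)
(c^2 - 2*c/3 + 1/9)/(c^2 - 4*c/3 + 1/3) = (c - 1/3)/(c - 1)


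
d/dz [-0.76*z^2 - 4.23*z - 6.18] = -1.52*z - 4.23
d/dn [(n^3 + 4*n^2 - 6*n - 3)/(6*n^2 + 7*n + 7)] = (6*n^4 + 14*n^3 + 85*n^2 + 92*n - 21)/(36*n^4 + 84*n^3 + 133*n^2 + 98*n + 49)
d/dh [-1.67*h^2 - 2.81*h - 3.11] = -3.34*h - 2.81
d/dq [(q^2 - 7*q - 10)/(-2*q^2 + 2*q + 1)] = (-12*q^2 - 38*q + 13)/(4*q^4 - 8*q^3 + 4*q + 1)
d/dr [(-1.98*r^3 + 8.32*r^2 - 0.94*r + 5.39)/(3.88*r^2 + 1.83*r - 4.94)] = (-7.6824*r^4 - 7.24679999999999*r^3 + 48.2164*r^2 - 124.028*r - 5.2201)/(15.0544*r^4 + 14.2008*r^3 - 34.9855*r^2 - 18.0804*r + 24.4036)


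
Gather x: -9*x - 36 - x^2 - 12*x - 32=-x^2 - 21*x - 68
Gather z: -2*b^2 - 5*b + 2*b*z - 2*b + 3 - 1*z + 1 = -2*b^2 - 7*b + z*(2*b - 1) + 4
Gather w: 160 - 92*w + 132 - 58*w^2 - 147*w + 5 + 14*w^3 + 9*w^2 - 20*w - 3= 14*w^3 - 49*w^2 - 259*w + 294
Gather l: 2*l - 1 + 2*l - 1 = 4*l - 2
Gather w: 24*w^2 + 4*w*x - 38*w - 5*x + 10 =24*w^2 + w*(4*x - 38) - 5*x + 10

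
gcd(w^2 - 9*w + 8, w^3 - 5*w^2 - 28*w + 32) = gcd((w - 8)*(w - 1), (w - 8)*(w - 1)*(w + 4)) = w^2 - 9*w + 8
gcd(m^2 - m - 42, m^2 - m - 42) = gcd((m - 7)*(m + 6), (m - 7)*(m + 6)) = m^2 - m - 42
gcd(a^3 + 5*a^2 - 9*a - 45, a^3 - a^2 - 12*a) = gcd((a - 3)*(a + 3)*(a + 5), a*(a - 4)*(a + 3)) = a + 3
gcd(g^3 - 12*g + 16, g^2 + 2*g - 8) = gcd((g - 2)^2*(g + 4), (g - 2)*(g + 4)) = g^2 + 2*g - 8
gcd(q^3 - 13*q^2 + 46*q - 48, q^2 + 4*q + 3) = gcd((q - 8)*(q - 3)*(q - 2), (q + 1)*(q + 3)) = 1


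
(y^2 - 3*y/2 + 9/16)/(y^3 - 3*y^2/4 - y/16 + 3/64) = 4*(4*y - 3)/(16*y^2 - 1)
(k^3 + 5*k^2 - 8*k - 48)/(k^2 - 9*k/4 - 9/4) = 4*(k^2 + 8*k + 16)/(4*k + 3)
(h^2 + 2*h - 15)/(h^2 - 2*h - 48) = (-h^2 - 2*h + 15)/(-h^2 + 2*h + 48)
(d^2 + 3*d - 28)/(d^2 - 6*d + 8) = (d + 7)/(d - 2)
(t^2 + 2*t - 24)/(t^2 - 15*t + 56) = (t^2 + 2*t - 24)/(t^2 - 15*t + 56)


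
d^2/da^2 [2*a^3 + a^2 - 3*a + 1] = 12*a + 2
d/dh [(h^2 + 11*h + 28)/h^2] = (-11*h - 56)/h^3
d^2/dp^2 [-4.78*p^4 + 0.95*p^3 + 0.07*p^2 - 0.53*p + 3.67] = -57.36*p^2 + 5.7*p + 0.14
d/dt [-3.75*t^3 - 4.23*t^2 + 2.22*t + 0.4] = -11.25*t^2 - 8.46*t + 2.22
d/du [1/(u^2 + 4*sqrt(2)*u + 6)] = 2*(-u - 2*sqrt(2))/(u^2 + 4*sqrt(2)*u + 6)^2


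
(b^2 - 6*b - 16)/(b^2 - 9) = (b^2 - 6*b - 16)/(b^2 - 9)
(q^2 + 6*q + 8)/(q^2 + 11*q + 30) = (q^2 + 6*q + 8)/(q^2 + 11*q + 30)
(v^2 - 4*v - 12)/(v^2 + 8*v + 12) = (v - 6)/(v + 6)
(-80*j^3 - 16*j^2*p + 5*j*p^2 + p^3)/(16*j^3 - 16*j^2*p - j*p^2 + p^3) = (5*j + p)/(-j + p)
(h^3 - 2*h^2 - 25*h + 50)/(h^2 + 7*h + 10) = (h^2 - 7*h + 10)/(h + 2)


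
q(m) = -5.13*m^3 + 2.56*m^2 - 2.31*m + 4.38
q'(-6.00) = -587.07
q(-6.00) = 1218.48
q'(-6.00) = -587.07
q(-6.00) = 1218.48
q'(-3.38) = -195.44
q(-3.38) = 239.53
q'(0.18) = -1.89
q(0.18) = 4.02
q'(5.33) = -412.23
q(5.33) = -711.99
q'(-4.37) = -318.59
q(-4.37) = 491.48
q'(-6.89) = -768.18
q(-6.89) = 1819.76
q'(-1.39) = -39.16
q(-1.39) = 26.31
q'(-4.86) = -390.70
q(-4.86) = 664.95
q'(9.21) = -1260.60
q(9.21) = -3807.46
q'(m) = -15.39*m^2 + 5.12*m - 2.31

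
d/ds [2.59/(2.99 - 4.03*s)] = 10.4377/(4.03*s - 2.99)^2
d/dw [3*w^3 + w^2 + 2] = w*(9*w + 2)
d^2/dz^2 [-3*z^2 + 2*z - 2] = -6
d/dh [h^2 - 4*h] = 2*h - 4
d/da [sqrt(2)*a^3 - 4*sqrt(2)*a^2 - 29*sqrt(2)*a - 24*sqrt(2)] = sqrt(2)*(3*a^2 - 8*a - 29)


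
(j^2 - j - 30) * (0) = 0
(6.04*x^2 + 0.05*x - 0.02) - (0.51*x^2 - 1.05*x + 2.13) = 5.53*x^2 + 1.1*x - 2.15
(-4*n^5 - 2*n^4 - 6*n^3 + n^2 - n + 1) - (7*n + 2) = -4*n^5 - 2*n^4 - 6*n^3 + n^2 - 8*n - 1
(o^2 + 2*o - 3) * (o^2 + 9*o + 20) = o^4 + 11*o^3 + 35*o^2 + 13*o - 60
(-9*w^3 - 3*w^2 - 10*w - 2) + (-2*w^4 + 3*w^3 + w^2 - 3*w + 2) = -2*w^4 - 6*w^3 - 2*w^2 - 13*w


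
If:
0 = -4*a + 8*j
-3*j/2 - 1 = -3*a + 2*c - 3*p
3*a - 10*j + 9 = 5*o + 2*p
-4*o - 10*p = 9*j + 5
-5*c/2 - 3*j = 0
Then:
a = 375/169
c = -225/169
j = 375/338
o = 1825/1014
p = -4499/2028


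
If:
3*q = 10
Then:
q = 10/3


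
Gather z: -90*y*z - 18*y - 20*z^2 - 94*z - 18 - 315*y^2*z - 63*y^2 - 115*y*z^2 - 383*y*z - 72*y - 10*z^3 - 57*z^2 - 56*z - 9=-63*y^2 - 90*y - 10*z^3 + z^2*(-115*y - 77) + z*(-315*y^2 - 473*y - 150) - 27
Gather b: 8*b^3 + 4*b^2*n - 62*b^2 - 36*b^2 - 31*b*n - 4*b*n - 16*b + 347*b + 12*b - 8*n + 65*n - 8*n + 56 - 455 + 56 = 8*b^3 + b^2*(4*n - 98) + b*(343 - 35*n) + 49*n - 343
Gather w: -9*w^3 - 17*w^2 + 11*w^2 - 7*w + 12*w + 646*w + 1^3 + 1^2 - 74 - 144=-9*w^3 - 6*w^2 + 651*w - 216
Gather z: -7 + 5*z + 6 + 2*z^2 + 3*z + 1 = 2*z^2 + 8*z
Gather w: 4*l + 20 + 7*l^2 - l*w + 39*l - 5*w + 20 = 7*l^2 + 43*l + w*(-l - 5) + 40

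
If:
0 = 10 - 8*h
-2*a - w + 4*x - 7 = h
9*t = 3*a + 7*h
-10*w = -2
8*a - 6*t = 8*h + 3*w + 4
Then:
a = 613/180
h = 5/4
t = 569/270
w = 1/5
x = 2747/720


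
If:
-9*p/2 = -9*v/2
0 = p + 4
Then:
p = -4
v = -4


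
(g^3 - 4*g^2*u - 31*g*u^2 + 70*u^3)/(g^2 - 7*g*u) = g + 3*u - 10*u^2/g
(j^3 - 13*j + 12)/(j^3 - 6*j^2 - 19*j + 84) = (j - 1)/(j - 7)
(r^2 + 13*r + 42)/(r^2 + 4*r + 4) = (r^2 + 13*r + 42)/(r^2 + 4*r + 4)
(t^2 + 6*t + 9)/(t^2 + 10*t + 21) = (t + 3)/(t + 7)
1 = 1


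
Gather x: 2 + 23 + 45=70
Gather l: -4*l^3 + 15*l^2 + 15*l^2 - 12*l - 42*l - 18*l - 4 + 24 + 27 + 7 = -4*l^3 + 30*l^2 - 72*l + 54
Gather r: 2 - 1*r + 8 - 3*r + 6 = 16 - 4*r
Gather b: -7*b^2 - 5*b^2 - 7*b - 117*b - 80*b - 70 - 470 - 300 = -12*b^2 - 204*b - 840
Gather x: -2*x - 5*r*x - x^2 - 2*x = -x^2 + x*(-5*r - 4)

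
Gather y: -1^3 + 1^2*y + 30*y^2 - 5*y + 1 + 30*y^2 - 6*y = 60*y^2 - 10*y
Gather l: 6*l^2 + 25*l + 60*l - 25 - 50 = 6*l^2 + 85*l - 75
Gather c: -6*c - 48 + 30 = -6*c - 18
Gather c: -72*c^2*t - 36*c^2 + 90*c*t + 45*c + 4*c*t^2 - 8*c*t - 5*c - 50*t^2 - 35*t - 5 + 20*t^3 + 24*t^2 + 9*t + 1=c^2*(-72*t - 36) + c*(4*t^2 + 82*t + 40) + 20*t^3 - 26*t^2 - 26*t - 4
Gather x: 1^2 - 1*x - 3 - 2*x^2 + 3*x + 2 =-2*x^2 + 2*x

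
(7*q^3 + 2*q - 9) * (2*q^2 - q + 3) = 14*q^5 - 7*q^4 + 25*q^3 - 20*q^2 + 15*q - 27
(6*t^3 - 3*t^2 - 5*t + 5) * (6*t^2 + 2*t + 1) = 36*t^5 - 6*t^4 - 30*t^3 + 17*t^2 + 5*t + 5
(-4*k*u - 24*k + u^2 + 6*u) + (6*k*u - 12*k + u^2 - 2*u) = 2*k*u - 36*k + 2*u^2 + 4*u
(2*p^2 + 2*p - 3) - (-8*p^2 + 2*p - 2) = 10*p^2 - 1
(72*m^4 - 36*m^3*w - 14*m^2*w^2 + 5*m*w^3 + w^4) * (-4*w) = -288*m^4*w + 144*m^3*w^2 + 56*m^2*w^3 - 20*m*w^4 - 4*w^5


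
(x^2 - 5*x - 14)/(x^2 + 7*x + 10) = (x - 7)/(x + 5)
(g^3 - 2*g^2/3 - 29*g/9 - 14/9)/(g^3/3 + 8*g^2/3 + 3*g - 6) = (9*g^3 - 6*g^2 - 29*g - 14)/(3*(g^3 + 8*g^2 + 9*g - 18))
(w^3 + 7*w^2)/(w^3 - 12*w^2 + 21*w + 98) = w^2*(w + 7)/(w^3 - 12*w^2 + 21*w + 98)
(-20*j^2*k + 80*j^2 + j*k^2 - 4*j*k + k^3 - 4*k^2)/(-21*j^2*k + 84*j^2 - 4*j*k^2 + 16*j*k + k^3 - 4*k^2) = (20*j^2 - j*k - k^2)/(21*j^2 + 4*j*k - k^2)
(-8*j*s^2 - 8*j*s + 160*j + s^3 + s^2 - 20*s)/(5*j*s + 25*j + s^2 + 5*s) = (-8*j*s + 32*j + s^2 - 4*s)/(5*j + s)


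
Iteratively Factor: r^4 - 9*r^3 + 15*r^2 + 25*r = (r - 5)*(r^3 - 4*r^2 - 5*r) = r*(r - 5)*(r^2 - 4*r - 5) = r*(r - 5)^2*(r + 1)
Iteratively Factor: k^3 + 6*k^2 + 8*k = (k + 4)*(k^2 + 2*k) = (k + 2)*(k + 4)*(k)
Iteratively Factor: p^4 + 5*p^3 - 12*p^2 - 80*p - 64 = (p + 4)*(p^3 + p^2 - 16*p - 16) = (p + 1)*(p + 4)*(p^2 - 16) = (p + 1)*(p + 4)^2*(p - 4)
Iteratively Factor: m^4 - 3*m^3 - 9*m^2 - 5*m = (m + 1)*(m^3 - 4*m^2 - 5*m) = (m + 1)^2*(m^2 - 5*m) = (m - 5)*(m + 1)^2*(m)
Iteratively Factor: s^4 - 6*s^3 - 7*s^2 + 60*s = (s - 5)*(s^3 - s^2 - 12*s) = (s - 5)*(s + 3)*(s^2 - 4*s) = s*(s - 5)*(s + 3)*(s - 4)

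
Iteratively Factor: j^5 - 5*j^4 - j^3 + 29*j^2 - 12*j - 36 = (j - 3)*(j^4 - 2*j^3 - 7*j^2 + 8*j + 12) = (j - 3)*(j + 2)*(j^3 - 4*j^2 + j + 6) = (j - 3)*(j - 2)*(j + 2)*(j^2 - 2*j - 3) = (j - 3)^2*(j - 2)*(j + 2)*(j + 1)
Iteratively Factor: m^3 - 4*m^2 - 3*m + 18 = (m - 3)*(m^2 - m - 6) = (m - 3)^2*(m + 2)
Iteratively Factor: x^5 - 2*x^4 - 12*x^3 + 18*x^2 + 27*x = (x - 3)*(x^4 + x^3 - 9*x^2 - 9*x) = (x - 3)*(x + 1)*(x^3 - 9*x) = (x - 3)^2*(x + 1)*(x^2 + 3*x) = (x - 3)^2*(x + 1)*(x + 3)*(x)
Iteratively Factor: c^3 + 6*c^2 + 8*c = (c)*(c^2 + 6*c + 8) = c*(c + 2)*(c + 4)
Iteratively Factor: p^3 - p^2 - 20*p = (p)*(p^2 - p - 20) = p*(p - 5)*(p + 4)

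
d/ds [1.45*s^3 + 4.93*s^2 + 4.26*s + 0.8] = 4.35*s^2 + 9.86*s + 4.26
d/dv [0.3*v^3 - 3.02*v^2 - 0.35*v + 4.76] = 0.9*v^2 - 6.04*v - 0.35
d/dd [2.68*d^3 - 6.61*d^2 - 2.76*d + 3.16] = 8.04*d^2 - 13.22*d - 2.76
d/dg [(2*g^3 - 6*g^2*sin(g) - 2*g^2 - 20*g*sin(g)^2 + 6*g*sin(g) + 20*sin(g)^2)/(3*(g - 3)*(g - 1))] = 2*(-3*g^2*cos(g) + g^2 - 10*g*sin(2*g) + 9*g*cos(g) - 6*g + 10*sin(g)^2 + 9*sin(g) + 30*sin(2*g))/(3*(g^2 - 6*g + 9))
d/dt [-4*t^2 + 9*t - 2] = 9 - 8*t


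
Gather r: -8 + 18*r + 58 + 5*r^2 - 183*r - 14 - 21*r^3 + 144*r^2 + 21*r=-21*r^3 + 149*r^2 - 144*r + 36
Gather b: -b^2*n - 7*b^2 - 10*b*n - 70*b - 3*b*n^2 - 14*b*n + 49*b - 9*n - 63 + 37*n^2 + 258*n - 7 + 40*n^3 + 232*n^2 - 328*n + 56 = b^2*(-n - 7) + b*(-3*n^2 - 24*n - 21) + 40*n^3 + 269*n^2 - 79*n - 14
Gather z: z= z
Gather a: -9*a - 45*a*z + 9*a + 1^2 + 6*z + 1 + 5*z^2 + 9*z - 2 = -45*a*z + 5*z^2 + 15*z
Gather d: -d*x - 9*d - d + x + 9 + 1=d*(-x - 10) + x + 10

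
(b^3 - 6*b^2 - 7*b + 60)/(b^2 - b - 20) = (b^2 - b - 12)/(b + 4)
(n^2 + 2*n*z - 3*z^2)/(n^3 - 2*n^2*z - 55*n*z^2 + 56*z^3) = (-n - 3*z)/(-n^2 + n*z + 56*z^2)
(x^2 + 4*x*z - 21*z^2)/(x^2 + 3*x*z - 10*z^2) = (x^2 + 4*x*z - 21*z^2)/(x^2 + 3*x*z - 10*z^2)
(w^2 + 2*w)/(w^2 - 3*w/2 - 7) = 2*w/(2*w - 7)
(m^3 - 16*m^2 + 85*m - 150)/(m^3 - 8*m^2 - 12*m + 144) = (m^2 - 10*m + 25)/(m^2 - 2*m - 24)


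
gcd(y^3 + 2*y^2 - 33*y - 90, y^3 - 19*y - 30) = y + 3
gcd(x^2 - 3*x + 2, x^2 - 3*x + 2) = x^2 - 3*x + 2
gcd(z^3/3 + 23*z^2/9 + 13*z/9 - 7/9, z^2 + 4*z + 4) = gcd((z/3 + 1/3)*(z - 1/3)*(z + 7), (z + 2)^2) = 1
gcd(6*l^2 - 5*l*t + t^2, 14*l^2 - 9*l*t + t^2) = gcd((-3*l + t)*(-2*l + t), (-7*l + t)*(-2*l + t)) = -2*l + t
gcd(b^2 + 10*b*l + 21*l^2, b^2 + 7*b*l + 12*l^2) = b + 3*l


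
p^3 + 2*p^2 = p^2*(p + 2)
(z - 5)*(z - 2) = z^2 - 7*z + 10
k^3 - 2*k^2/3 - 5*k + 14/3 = (k - 2)*(k - 1)*(k + 7/3)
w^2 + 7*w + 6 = (w + 1)*(w + 6)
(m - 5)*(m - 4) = m^2 - 9*m + 20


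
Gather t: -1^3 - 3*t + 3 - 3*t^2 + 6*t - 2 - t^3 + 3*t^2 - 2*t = -t^3 + t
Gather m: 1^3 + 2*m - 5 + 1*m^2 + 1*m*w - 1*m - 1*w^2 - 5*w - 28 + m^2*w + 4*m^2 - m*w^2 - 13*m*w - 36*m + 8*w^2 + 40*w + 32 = m^2*(w + 5) + m*(-w^2 - 12*w - 35) + 7*w^2 + 35*w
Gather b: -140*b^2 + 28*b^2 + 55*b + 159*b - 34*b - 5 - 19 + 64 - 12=-112*b^2 + 180*b + 28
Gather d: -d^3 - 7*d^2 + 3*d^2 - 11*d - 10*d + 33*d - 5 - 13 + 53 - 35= -d^3 - 4*d^2 + 12*d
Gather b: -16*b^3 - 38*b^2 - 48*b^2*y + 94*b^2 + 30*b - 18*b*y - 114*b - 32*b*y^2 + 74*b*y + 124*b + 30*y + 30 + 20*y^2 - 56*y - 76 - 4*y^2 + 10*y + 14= -16*b^3 + b^2*(56 - 48*y) + b*(-32*y^2 + 56*y + 40) + 16*y^2 - 16*y - 32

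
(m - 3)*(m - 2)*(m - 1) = m^3 - 6*m^2 + 11*m - 6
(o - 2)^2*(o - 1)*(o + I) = o^4 - 5*o^3 + I*o^3 + 8*o^2 - 5*I*o^2 - 4*o + 8*I*o - 4*I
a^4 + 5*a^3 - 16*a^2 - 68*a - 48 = (a - 4)*(a + 1)*(a + 2)*(a + 6)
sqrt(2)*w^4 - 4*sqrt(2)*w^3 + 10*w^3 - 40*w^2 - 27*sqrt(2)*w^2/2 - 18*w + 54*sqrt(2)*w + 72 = (w - 4)*(w - 3*sqrt(2)/2)*(w + 6*sqrt(2))*(sqrt(2)*w + 1)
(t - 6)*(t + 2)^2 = t^3 - 2*t^2 - 20*t - 24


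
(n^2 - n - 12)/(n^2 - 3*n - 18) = (n - 4)/(n - 6)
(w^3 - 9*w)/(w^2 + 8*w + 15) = w*(w - 3)/(w + 5)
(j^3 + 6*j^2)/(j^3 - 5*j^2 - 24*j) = j*(j + 6)/(j^2 - 5*j - 24)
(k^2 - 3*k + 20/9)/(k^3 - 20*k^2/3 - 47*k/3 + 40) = (k - 4/3)/(k^2 - 5*k - 24)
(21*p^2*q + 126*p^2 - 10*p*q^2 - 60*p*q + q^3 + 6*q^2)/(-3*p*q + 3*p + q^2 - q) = (-7*p*q - 42*p + q^2 + 6*q)/(q - 1)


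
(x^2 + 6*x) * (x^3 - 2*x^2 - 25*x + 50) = x^5 + 4*x^4 - 37*x^3 - 100*x^2 + 300*x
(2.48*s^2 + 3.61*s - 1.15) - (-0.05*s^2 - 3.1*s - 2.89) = 2.53*s^2 + 6.71*s + 1.74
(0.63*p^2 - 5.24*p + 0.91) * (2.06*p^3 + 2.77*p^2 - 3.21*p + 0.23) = 1.2978*p^5 - 9.0493*p^4 - 14.6625*p^3 + 19.486*p^2 - 4.1263*p + 0.2093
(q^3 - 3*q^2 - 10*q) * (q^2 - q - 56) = q^5 - 4*q^4 - 63*q^3 + 178*q^2 + 560*q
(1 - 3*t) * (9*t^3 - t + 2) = -27*t^4 + 9*t^3 + 3*t^2 - 7*t + 2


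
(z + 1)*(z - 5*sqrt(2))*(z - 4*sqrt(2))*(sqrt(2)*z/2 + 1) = sqrt(2)*z^4/2 - 8*z^3 + sqrt(2)*z^3/2 - 8*z^2 + 11*sqrt(2)*z^2 + 11*sqrt(2)*z + 40*z + 40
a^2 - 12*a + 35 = (a - 7)*(a - 5)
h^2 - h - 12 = (h - 4)*(h + 3)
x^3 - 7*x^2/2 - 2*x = x*(x - 4)*(x + 1/2)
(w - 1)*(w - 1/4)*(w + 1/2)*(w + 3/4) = w^4 - 15*w^2/16 - 5*w/32 + 3/32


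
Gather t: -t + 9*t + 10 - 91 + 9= 8*t - 72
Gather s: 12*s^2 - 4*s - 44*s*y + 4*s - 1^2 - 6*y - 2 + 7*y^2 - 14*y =12*s^2 - 44*s*y + 7*y^2 - 20*y - 3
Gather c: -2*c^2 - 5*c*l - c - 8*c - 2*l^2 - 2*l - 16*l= -2*c^2 + c*(-5*l - 9) - 2*l^2 - 18*l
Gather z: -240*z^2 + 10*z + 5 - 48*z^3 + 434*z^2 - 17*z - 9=-48*z^3 + 194*z^2 - 7*z - 4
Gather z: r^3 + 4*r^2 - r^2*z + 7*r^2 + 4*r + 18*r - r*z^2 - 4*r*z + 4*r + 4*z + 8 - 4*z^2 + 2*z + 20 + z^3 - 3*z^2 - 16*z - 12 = r^3 + 11*r^2 + 26*r + z^3 + z^2*(-r - 7) + z*(-r^2 - 4*r - 10) + 16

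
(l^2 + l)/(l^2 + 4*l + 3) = l/(l + 3)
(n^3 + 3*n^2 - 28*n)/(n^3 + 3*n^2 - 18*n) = (n^2 + 3*n - 28)/(n^2 + 3*n - 18)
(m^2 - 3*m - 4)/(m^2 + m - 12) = (m^2 - 3*m - 4)/(m^2 + m - 12)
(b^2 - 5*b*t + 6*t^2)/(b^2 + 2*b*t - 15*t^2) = (b - 2*t)/(b + 5*t)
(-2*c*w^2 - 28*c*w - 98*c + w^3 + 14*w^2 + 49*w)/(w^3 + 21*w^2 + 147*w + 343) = (-2*c + w)/(w + 7)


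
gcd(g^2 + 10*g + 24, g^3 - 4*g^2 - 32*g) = g + 4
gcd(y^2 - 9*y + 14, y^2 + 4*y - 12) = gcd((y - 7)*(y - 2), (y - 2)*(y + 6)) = y - 2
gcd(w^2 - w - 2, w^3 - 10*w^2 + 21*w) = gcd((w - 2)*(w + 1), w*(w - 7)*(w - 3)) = 1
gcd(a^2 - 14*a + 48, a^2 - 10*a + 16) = a - 8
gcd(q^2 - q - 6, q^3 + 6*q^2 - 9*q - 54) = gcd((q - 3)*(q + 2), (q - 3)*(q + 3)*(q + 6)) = q - 3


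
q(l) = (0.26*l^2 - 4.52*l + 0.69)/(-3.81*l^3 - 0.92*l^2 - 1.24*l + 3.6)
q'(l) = (0.52*l - 4.52)/(-3.81*l^3 - 0.92*l^2 - 1.24*l + 3.6) + (0.26*l^2 - 4.52*l + 0.69)*(11.43*l^2 + 1.84*l + 1.24)/(-3.81*l^3 - 0.92*l^2 - 1.24*l + 3.6)^2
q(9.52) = 0.01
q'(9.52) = -0.00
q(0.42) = -0.44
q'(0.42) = -2.31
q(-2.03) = 0.32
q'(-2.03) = 0.25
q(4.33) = 0.04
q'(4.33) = -0.02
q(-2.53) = 0.22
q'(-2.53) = 0.15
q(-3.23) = 0.14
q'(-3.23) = 0.08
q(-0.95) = 0.72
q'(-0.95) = 0.29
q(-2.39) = 0.24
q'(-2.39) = 0.18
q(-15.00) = 0.01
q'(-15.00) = 0.00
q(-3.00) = 0.16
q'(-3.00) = 0.10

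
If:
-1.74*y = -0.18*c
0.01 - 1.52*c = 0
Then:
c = 0.01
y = 0.00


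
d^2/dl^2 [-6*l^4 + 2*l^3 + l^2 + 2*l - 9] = -72*l^2 + 12*l + 2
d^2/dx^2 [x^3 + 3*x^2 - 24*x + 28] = 6*x + 6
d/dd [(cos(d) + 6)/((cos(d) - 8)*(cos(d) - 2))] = (cos(d)^2 + 12*cos(d) - 76)*sin(d)/((cos(d) - 8)^2*(cos(d) - 2)^2)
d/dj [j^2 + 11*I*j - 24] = 2*j + 11*I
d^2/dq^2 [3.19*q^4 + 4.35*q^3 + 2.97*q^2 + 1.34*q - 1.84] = 38.28*q^2 + 26.1*q + 5.94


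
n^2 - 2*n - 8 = (n - 4)*(n + 2)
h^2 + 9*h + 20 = (h + 4)*(h + 5)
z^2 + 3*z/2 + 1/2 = (z + 1/2)*(z + 1)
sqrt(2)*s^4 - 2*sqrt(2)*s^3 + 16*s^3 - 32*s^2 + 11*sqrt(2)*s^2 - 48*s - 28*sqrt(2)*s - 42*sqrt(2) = (s - 3)*(s + sqrt(2))*(s + 7*sqrt(2))*(sqrt(2)*s + sqrt(2))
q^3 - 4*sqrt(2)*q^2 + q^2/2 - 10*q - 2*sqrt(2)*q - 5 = (q + 1/2)*(q - 5*sqrt(2))*(q + sqrt(2))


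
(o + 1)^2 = o^2 + 2*o + 1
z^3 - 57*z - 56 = (z - 8)*(z + 1)*(z + 7)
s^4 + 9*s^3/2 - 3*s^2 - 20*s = s*(s - 2)*(s + 5/2)*(s + 4)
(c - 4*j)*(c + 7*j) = c^2 + 3*c*j - 28*j^2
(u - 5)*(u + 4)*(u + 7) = u^3 + 6*u^2 - 27*u - 140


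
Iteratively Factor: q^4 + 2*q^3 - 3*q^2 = (q + 3)*(q^3 - q^2) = (q - 1)*(q + 3)*(q^2) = q*(q - 1)*(q + 3)*(q)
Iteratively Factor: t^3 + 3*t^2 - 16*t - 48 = (t - 4)*(t^2 + 7*t + 12) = (t - 4)*(t + 3)*(t + 4)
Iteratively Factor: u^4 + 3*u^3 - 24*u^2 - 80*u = (u - 5)*(u^3 + 8*u^2 + 16*u) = (u - 5)*(u + 4)*(u^2 + 4*u) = (u - 5)*(u + 4)^2*(u)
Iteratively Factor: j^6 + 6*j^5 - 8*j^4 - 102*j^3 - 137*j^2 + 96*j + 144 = (j - 1)*(j^5 + 7*j^4 - j^3 - 103*j^2 - 240*j - 144) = (j - 1)*(j + 1)*(j^4 + 6*j^3 - 7*j^2 - 96*j - 144) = (j - 1)*(j + 1)*(j + 3)*(j^3 + 3*j^2 - 16*j - 48) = (j - 4)*(j - 1)*(j + 1)*(j + 3)*(j^2 + 7*j + 12) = (j - 4)*(j - 1)*(j + 1)*(j + 3)^2*(j + 4)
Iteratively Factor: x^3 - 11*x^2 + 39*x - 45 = (x - 3)*(x^2 - 8*x + 15) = (x - 3)^2*(x - 5)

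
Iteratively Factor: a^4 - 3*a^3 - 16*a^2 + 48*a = (a - 3)*(a^3 - 16*a) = a*(a - 3)*(a^2 - 16) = a*(a - 4)*(a - 3)*(a + 4)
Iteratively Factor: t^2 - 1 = (t - 1)*(t + 1)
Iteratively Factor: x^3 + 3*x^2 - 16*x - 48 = (x - 4)*(x^2 + 7*x + 12) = (x - 4)*(x + 3)*(x + 4)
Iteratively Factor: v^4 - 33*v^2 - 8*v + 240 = (v + 4)*(v^3 - 4*v^2 - 17*v + 60) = (v - 5)*(v + 4)*(v^2 + v - 12) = (v - 5)*(v + 4)^2*(v - 3)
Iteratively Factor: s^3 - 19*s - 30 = (s - 5)*(s^2 + 5*s + 6) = (s - 5)*(s + 2)*(s + 3)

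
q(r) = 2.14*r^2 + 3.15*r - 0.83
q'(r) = 4.28*r + 3.15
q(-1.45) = -0.90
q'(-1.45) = -3.06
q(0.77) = 2.86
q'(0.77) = 6.45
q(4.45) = 55.56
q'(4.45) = 22.20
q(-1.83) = 0.57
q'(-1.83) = -4.68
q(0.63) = 2.00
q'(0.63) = 5.85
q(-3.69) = 16.68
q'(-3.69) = -12.64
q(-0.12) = -1.18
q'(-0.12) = 2.64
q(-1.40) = -1.05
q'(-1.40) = -2.84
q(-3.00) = 8.98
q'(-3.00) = -9.69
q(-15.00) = 433.42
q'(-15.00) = -61.05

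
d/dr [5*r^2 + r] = 10*r + 1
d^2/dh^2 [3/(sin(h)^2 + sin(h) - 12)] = 3*(-4*sin(h)^4 - 3*sin(h)^3 - 43*sin(h)^2 - 6*sin(h) + 26)/(sin(h)^2 + sin(h) - 12)^3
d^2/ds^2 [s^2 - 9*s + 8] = 2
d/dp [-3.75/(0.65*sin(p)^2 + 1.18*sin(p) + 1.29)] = (4.875*sin(p) + 4.425)*cos(p)/(0.65*sin(p)^2 + 1.18*sin(p) + 1.29)^2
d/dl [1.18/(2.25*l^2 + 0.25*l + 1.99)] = (-5.31*l - 0.295)/(2.25*l^2 + 0.25*l + 1.99)^2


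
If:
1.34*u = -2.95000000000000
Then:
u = -2.20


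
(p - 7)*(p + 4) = p^2 - 3*p - 28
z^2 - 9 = (z - 3)*(z + 3)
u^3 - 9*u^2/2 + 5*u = u*(u - 5/2)*(u - 2)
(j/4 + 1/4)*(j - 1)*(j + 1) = j^3/4 + j^2/4 - j/4 - 1/4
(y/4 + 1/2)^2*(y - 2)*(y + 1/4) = y^4/16 + 9*y^3/64 - 7*y^2/32 - 9*y/16 - 1/8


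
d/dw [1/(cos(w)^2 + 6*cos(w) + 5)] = 2*(cos(w) + 3)*sin(w)/(cos(w)^2 + 6*cos(w) + 5)^2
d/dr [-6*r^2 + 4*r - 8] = 4 - 12*r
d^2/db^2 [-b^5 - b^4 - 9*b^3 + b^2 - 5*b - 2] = -20*b^3 - 12*b^2 - 54*b + 2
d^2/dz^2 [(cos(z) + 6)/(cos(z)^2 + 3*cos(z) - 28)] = (-9*(1 - cos(2*z))^2*cos(z)/4 - 21*(1 - cos(2*z))^2/4 - 2353*cos(z)/2 - 408*cos(2*z) - 57*cos(3*z) + cos(5*z)/2 + 225)/((cos(z) - 4)^3*(cos(z) + 7)^3)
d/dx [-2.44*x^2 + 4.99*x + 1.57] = 4.99 - 4.88*x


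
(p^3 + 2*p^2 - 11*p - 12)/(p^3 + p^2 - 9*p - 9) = (p + 4)/(p + 3)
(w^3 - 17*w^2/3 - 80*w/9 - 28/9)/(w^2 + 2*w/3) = w - 19/3 - 14/(3*w)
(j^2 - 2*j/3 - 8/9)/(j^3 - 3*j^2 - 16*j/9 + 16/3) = (3*j + 2)/(3*j^2 - 5*j - 12)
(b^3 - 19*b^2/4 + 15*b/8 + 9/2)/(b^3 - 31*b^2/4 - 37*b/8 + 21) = (4*b^2 - 13*b - 12)/(4*b^2 - 25*b - 56)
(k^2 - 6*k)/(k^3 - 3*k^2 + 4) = k*(k - 6)/(k^3 - 3*k^2 + 4)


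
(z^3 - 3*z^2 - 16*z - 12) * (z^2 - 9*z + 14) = z^5 - 12*z^4 + 25*z^3 + 90*z^2 - 116*z - 168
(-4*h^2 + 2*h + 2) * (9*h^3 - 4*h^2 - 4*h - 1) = -36*h^5 + 34*h^4 + 26*h^3 - 12*h^2 - 10*h - 2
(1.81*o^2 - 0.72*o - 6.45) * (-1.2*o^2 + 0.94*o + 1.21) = -2.172*o^4 + 2.5654*o^3 + 9.2533*o^2 - 6.9342*o - 7.8045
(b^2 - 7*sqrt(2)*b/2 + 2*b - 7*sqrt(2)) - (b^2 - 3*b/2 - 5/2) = -7*sqrt(2)*b/2 + 7*b/2 - 7*sqrt(2) + 5/2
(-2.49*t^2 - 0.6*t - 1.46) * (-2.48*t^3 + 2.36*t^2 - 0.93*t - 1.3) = 6.1752*t^5 - 4.3884*t^4 + 4.5205*t^3 + 0.349400000000001*t^2 + 2.1378*t + 1.898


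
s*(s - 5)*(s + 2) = s^3 - 3*s^2 - 10*s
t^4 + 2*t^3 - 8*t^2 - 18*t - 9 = (t - 3)*(t + 1)^2*(t + 3)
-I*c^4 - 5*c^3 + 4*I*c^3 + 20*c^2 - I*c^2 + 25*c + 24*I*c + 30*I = (c - 5)*(c + 1)*(c - 6*I)*(-I*c + 1)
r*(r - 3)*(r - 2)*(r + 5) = r^4 - 19*r^2 + 30*r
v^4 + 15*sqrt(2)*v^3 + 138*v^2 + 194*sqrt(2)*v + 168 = (v + sqrt(2))^2*(v + 6*sqrt(2))*(v + 7*sqrt(2))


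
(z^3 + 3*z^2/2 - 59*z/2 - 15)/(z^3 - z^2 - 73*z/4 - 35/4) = 2*(z + 6)/(2*z + 7)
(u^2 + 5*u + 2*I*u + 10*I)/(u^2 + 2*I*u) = (u + 5)/u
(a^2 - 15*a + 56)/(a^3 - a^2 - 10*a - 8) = (-a^2 + 15*a - 56)/(-a^3 + a^2 + 10*a + 8)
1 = 1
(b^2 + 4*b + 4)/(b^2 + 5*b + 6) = (b + 2)/(b + 3)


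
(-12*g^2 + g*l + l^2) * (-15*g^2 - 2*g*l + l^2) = 180*g^4 + 9*g^3*l - 29*g^2*l^2 - g*l^3 + l^4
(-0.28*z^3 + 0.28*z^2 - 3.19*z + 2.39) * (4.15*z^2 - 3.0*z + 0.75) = -1.162*z^5 + 2.002*z^4 - 14.2885*z^3 + 19.6985*z^2 - 9.5625*z + 1.7925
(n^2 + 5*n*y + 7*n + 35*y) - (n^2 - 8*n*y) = 13*n*y + 7*n + 35*y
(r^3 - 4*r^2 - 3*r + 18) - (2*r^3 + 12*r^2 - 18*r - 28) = -r^3 - 16*r^2 + 15*r + 46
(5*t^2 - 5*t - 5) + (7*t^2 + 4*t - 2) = 12*t^2 - t - 7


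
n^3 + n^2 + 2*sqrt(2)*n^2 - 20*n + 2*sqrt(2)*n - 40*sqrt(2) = (n - 4)*(n + 5)*(n + 2*sqrt(2))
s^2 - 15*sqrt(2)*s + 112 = (s - 8*sqrt(2))*(s - 7*sqrt(2))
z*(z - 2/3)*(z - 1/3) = z^3 - z^2 + 2*z/9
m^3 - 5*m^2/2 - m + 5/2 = (m - 5/2)*(m - 1)*(m + 1)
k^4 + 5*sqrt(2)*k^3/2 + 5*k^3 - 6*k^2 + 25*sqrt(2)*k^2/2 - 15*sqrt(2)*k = k*(k - 1)*(k + 6)*(k + 5*sqrt(2)/2)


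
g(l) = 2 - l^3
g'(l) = -3*l^2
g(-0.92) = 2.78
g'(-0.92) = -2.54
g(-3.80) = 56.87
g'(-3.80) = -43.32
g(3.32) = -34.59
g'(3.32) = -33.07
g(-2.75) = 22.80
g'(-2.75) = -22.69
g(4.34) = -79.75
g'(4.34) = -56.51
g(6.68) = -296.08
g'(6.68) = -133.87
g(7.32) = -390.22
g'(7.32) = -160.75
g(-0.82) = 2.55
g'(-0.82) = -2.02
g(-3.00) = 29.00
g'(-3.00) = -27.00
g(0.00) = 2.00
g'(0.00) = 0.00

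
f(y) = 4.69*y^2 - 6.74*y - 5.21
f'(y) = 9.38*y - 6.74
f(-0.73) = 2.21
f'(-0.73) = -13.59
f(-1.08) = 7.54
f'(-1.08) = -16.87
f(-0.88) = 4.35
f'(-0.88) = -14.99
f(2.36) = 5.01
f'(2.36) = 15.40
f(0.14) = -6.06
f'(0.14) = -5.43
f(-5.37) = 166.23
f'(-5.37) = -57.11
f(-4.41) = 115.72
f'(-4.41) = -48.11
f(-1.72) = 20.26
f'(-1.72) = -22.87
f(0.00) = -5.21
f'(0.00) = -6.74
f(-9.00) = 435.34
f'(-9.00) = -91.16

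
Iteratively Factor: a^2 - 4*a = (a)*(a - 4)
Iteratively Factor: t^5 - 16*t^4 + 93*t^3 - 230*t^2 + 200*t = (t - 5)*(t^4 - 11*t^3 + 38*t^2 - 40*t) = (t - 5)*(t - 2)*(t^3 - 9*t^2 + 20*t) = (t - 5)^2*(t - 2)*(t^2 - 4*t) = (t - 5)^2*(t - 4)*(t - 2)*(t)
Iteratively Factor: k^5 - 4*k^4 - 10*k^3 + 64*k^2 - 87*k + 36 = (k - 1)*(k^4 - 3*k^3 - 13*k^2 + 51*k - 36) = (k - 1)*(k + 4)*(k^3 - 7*k^2 + 15*k - 9) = (k - 3)*(k - 1)*(k + 4)*(k^2 - 4*k + 3) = (k - 3)*(k - 1)^2*(k + 4)*(k - 3)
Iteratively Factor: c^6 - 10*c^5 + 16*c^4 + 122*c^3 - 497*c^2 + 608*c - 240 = (c - 3)*(c^5 - 7*c^4 - 5*c^3 + 107*c^2 - 176*c + 80) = (c - 3)*(c - 1)*(c^4 - 6*c^3 - 11*c^2 + 96*c - 80) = (c - 5)*(c - 3)*(c - 1)*(c^3 - c^2 - 16*c + 16) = (c - 5)*(c - 3)*(c - 1)^2*(c^2 - 16) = (c - 5)*(c - 4)*(c - 3)*(c - 1)^2*(c + 4)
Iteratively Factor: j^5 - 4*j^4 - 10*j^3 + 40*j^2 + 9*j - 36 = (j + 1)*(j^4 - 5*j^3 - 5*j^2 + 45*j - 36) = (j - 4)*(j + 1)*(j^3 - j^2 - 9*j + 9) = (j - 4)*(j - 3)*(j + 1)*(j^2 + 2*j - 3) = (j - 4)*(j - 3)*(j + 1)*(j + 3)*(j - 1)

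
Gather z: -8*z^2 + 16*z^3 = 16*z^3 - 8*z^2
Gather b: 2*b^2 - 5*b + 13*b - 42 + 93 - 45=2*b^2 + 8*b + 6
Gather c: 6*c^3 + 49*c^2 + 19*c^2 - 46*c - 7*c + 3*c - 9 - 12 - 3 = 6*c^3 + 68*c^2 - 50*c - 24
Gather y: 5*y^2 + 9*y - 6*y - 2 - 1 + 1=5*y^2 + 3*y - 2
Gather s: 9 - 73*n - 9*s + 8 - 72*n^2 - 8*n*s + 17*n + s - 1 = -72*n^2 - 56*n + s*(-8*n - 8) + 16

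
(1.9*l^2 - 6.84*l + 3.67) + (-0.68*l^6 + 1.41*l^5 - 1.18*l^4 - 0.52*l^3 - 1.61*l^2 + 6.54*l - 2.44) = -0.68*l^6 + 1.41*l^5 - 1.18*l^4 - 0.52*l^3 + 0.29*l^2 - 0.3*l + 1.23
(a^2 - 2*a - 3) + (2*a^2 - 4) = 3*a^2 - 2*a - 7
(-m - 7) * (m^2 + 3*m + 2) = -m^3 - 10*m^2 - 23*m - 14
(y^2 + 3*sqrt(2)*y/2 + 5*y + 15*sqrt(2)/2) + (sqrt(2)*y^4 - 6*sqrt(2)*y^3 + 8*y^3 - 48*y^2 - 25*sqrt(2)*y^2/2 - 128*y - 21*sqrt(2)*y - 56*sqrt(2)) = sqrt(2)*y^4 - 6*sqrt(2)*y^3 + 8*y^3 - 47*y^2 - 25*sqrt(2)*y^2/2 - 123*y - 39*sqrt(2)*y/2 - 97*sqrt(2)/2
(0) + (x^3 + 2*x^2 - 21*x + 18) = x^3 + 2*x^2 - 21*x + 18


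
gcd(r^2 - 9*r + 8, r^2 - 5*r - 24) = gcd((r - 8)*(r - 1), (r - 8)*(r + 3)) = r - 8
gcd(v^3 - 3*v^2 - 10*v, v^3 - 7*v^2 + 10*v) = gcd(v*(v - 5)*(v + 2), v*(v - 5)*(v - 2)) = v^2 - 5*v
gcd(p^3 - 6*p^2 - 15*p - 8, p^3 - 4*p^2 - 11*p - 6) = p^2 + 2*p + 1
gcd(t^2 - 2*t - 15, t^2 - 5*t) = t - 5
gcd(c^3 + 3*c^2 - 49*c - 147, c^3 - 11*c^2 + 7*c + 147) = c^2 - 4*c - 21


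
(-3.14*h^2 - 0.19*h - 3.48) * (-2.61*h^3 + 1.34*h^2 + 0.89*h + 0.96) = 8.1954*h^5 - 3.7117*h^4 + 6.0336*h^3 - 7.8467*h^2 - 3.2796*h - 3.3408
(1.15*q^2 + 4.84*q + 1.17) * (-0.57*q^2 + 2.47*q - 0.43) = -0.6555*q^4 + 0.0817000000000005*q^3 + 10.7934*q^2 + 0.8087*q - 0.5031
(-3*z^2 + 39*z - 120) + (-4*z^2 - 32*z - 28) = -7*z^2 + 7*z - 148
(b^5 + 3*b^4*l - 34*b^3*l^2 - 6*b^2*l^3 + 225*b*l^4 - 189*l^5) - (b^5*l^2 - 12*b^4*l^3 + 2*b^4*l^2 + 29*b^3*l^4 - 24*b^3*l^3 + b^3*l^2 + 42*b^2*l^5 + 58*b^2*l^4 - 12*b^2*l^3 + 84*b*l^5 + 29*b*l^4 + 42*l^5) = -b^5*l^2 + b^5 + 12*b^4*l^3 - 2*b^4*l^2 + 3*b^4*l - 29*b^3*l^4 + 24*b^3*l^3 - 35*b^3*l^2 - 42*b^2*l^5 - 58*b^2*l^4 + 6*b^2*l^3 - 84*b*l^5 + 196*b*l^4 - 231*l^5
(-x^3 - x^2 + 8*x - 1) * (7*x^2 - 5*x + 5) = -7*x^5 - 2*x^4 + 56*x^3 - 52*x^2 + 45*x - 5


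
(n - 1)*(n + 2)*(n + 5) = n^3 + 6*n^2 + 3*n - 10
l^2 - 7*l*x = l*(l - 7*x)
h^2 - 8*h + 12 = (h - 6)*(h - 2)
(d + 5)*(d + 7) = d^2 + 12*d + 35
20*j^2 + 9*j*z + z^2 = (4*j + z)*(5*j + z)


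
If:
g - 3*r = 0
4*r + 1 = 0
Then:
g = -3/4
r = -1/4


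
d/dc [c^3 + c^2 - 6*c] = 3*c^2 + 2*c - 6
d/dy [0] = 0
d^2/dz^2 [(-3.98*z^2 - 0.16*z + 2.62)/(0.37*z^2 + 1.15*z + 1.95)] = (3.343172*z^3 + 19.381488*z^2 + 7.3815*z - 26.40106)/(0.050653*z^6 + 0.472305*z^5 + 2.26884*z^4 + 6.499225*z^3 + 11.9574*z^2 + 13.118625*z + 7.414875)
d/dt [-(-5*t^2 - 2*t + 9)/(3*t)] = 5/3 + 3/t^2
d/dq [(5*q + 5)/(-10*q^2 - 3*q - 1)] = 10*(5*q^2 + 10*q + 1)/(100*q^4 + 60*q^3 + 29*q^2 + 6*q + 1)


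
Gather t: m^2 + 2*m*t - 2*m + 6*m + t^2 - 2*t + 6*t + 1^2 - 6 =m^2 + 4*m + t^2 + t*(2*m + 4) - 5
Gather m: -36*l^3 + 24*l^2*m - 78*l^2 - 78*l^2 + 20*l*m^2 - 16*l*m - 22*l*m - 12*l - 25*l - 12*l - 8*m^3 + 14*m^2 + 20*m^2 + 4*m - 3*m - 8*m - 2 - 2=-36*l^3 - 156*l^2 - 49*l - 8*m^3 + m^2*(20*l + 34) + m*(24*l^2 - 38*l - 7) - 4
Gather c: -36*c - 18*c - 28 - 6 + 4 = -54*c - 30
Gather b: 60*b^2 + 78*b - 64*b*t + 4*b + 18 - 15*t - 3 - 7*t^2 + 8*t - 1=60*b^2 + b*(82 - 64*t) - 7*t^2 - 7*t + 14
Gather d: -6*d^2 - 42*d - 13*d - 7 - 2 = -6*d^2 - 55*d - 9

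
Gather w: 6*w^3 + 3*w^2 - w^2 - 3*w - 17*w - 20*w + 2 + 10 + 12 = 6*w^3 + 2*w^2 - 40*w + 24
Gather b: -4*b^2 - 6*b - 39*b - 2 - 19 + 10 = -4*b^2 - 45*b - 11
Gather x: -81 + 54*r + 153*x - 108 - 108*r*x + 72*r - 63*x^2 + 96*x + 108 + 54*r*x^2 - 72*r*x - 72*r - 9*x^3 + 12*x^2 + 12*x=54*r - 9*x^3 + x^2*(54*r - 51) + x*(261 - 180*r) - 81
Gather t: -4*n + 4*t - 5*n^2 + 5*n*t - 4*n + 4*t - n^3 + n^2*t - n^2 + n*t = -n^3 - 6*n^2 - 8*n + t*(n^2 + 6*n + 8)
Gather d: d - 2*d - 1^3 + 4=3 - d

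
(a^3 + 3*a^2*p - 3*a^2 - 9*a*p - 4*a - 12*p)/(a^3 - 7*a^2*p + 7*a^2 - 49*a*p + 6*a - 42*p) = (-a^2 - 3*a*p + 4*a + 12*p)/(-a^2 + 7*a*p - 6*a + 42*p)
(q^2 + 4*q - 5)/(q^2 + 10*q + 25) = (q - 1)/(q + 5)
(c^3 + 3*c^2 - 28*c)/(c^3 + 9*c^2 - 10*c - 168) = c/(c + 6)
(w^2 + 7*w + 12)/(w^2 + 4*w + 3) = (w + 4)/(w + 1)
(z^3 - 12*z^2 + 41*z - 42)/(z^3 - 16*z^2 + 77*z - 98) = (z - 3)/(z - 7)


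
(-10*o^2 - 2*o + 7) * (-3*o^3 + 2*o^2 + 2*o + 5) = 30*o^5 - 14*o^4 - 45*o^3 - 40*o^2 + 4*o + 35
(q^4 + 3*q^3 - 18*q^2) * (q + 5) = q^5 + 8*q^4 - 3*q^3 - 90*q^2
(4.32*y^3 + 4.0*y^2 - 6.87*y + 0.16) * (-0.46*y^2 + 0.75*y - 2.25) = -1.9872*y^5 + 1.4*y^4 - 3.5598*y^3 - 14.2261*y^2 + 15.5775*y - 0.36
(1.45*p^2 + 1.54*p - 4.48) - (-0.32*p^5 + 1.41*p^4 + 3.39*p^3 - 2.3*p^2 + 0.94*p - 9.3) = 0.32*p^5 - 1.41*p^4 - 3.39*p^3 + 3.75*p^2 + 0.6*p + 4.82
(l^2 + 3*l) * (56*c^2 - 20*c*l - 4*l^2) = 56*c^2*l^2 + 168*c^2*l - 20*c*l^3 - 60*c*l^2 - 4*l^4 - 12*l^3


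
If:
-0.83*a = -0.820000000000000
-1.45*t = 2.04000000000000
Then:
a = 0.99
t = -1.41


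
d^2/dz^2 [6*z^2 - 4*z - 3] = 12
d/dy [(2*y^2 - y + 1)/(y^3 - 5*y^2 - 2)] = (-y*(3*y - 10)*(2*y^2 - y + 1) + (1 - 4*y)*(-y^3 + 5*y^2 + 2))/(-y^3 + 5*y^2 + 2)^2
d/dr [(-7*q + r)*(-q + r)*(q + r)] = -q^2 - 14*q*r + 3*r^2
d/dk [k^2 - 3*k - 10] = 2*k - 3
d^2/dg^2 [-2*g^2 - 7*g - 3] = -4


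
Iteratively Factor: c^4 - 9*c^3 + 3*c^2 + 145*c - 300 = (c + 4)*(c^3 - 13*c^2 + 55*c - 75) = (c - 3)*(c + 4)*(c^2 - 10*c + 25) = (c - 5)*(c - 3)*(c + 4)*(c - 5)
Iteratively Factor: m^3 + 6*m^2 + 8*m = (m + 4)*(m^2 + 2*m) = m*(m + 4)*(m + 2)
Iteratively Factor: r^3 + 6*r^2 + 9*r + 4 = (r + 1)*(r^2 + 5*r + 4) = (r + 1)^2*(r + 4)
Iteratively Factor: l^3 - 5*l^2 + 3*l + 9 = (l + 1)*(l^2 - 6*l + 9) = (l - 3)*(l + 1)*(l - 3)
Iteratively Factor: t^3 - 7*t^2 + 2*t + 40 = (t + 2)*(t^2 - 9*t + 20) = (t - 5)*(t + 2)*(t - 4)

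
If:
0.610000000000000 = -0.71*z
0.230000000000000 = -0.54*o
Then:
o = -0.43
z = -0.86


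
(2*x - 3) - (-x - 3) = 3*x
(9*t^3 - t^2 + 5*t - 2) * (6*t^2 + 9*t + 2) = 54*t^5 + 75*t^4 + 39*t^3 + 31*t^2 - 8*t - 4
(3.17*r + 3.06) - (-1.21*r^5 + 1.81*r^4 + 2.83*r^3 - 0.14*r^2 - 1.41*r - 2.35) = 1.21*r^5 - 1.81*r^4 - 2.83*r^3 + 0.14*r^2 + 4.58*r + 5.41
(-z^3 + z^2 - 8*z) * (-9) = 9*z^3 - 9*z^2 + 72*z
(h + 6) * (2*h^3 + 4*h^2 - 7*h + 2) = 2*h^4 + 16*h^3 + 17*h^2 - 40*h + 12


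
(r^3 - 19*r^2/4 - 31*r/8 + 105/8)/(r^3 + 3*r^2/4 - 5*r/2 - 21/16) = 2*(r - 5)/(2*r + 1)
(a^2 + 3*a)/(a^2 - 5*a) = (a + 3)/(a - 5)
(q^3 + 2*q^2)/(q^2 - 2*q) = q*(q + 2)/(q - 2)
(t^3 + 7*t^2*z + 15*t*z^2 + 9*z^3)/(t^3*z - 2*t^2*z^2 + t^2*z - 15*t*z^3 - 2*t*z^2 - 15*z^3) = (-t^2 - 4*t*z - 3*z^2)/(z*(-t^2 + 5*t*z - t + 5*z))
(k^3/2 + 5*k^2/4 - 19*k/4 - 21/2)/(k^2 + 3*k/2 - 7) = (k^2 - k - 6)/(2*(k - 2))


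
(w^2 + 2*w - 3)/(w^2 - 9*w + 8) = (w + 3)/(w - 8)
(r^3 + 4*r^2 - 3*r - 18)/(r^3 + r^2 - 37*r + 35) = (r^3 + 4*r^2 - 3*r - 18)/(r^3 + r^2 - 37*r + 35)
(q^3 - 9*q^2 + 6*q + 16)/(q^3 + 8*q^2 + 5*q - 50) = (q^2 - 7*q - 8)/(q^2 + 10*q + 25)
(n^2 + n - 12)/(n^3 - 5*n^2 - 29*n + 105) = (n + 4)/(n^2 - 2*n - 35)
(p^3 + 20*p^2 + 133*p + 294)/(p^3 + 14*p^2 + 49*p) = (p + 6)/p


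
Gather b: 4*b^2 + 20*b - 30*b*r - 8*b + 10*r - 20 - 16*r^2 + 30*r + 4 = 4*b^2 + b*(12 - 30*r) - 16*r^2 + 40*r - 16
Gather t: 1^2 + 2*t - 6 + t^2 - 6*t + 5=t^2 - 4*t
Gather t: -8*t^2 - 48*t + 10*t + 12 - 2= -8*t^2 - 38*t + 10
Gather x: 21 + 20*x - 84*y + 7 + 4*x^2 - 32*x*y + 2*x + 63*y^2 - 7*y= 4*x^2 + x*(22 - 32*y) + 63*y^2 - 91*y + 28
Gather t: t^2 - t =t^2 - t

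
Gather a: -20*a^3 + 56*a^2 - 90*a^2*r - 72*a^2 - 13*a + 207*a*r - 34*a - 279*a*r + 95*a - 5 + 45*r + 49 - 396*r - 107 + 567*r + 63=-20*a^3 + a^2*(-90*r - 16) + a*(48 - 72*r) + 216*r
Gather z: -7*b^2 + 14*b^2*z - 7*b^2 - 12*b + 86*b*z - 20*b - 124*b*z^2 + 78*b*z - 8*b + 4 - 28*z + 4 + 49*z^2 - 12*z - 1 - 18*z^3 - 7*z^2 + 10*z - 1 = -14*b^2 - 40*b - 18*z^3 + z^2*(42 - 124*b) + z*(14*b^2 + 164*b - 30) + 6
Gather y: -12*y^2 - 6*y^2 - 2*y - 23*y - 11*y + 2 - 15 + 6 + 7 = -18*y^2 - 36*y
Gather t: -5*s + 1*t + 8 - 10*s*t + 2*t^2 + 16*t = -5*s + 2*t^2 + t*(17 - 10*s) + 8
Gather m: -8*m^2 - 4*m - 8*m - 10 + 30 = -8*m^2 - 12*m + 20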